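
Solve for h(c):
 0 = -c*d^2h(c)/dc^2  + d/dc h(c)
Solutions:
 h(c) = C1 + C2*c^2


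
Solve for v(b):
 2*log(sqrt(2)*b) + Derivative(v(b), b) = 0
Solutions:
 v(b) = C1 - 2*b*log(b) - b*log(2) + 2*b


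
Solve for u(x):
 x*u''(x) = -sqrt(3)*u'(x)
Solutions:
 u(x) = C1 + C2*x^(1 - sqrt(3))


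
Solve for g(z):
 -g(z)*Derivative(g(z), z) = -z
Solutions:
 g(z) = -sqrt(C1 + z^2)
 g(z) = sqrt(C1 + z^2)


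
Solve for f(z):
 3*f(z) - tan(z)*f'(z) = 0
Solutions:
 f(z) = C1*sin(z)^3


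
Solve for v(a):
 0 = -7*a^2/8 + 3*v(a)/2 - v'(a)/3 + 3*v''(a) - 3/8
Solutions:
 v(a) = 7*a^2/12 + 7*a/27 + (C1*sin(sqrt(161)*a/18) + C2*cos(sqrt(161)*a/18))*exp(a/18) - 1969/972


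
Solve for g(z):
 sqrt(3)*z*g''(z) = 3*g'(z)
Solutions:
 g(z) = C1 + C2*z^(1 + sqrt(3))


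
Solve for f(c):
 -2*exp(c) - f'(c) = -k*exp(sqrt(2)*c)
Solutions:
 f(c) = C1 + sqrt(2)*k*exp(sqrt(2)*c)/2 - 2*exp(c)


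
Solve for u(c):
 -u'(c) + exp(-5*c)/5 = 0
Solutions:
 u(c) = C1 - exp(-5*c)/25


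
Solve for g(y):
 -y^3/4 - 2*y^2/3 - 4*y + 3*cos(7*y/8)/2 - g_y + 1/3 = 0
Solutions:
 g(y) = C1 - y^4/16 - 2*y^3/9 - 2*y^2 + y/3 + 12*sin(7*y/8)/7


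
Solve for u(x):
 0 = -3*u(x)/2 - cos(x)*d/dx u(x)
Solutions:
 u(x) = C1*(sin(x) - 1)^(3/4)/(sin(x) + 1)^(3/4)


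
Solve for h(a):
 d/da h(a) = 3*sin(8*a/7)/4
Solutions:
 h(a) = C1 - 21*cos(8*a/7)/32


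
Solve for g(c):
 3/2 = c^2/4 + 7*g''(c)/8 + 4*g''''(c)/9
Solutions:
 g(c) = C1 + C2*c + C3*sin(3*sqrt(14)*c/8) + C4*cos(3*sqrt(14)*c/8) - c^4/42 + 442*c^2/441


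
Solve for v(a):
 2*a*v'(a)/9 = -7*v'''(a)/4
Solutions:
 v(a) = C1 + Integral(C2*airyai(-2*147^(1/3)*a/21) + C3*airybi(-2*147^(1/3)*a/21), a)


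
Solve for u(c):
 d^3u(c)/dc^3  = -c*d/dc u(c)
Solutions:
 u(c) = C1 + Integral(C2*airyai(-c) + C3*airybi(-c), c)


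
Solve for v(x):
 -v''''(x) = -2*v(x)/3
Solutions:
 v(x) = C1*exp(-2^(1/4)*3^(3/4)*x/3) + C2*exp(2^(1/4)*3^(3/4)*x/3) + C3*sin(2^(1/4)*3^(3/4)*x/3) + C4*cos(2^(1/4)*3^(3/4)*x/3)


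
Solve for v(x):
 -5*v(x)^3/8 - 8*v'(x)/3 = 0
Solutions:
 v(x) = -4*sqrt(2)*sqrt(-1/(C1 - 15*x))
 v(x) = 4*sqrt(2)*sqrt(-1/(C1 - 15*x))


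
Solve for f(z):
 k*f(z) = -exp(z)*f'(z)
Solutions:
 f(z) = C1*exp(k*exp(-z))


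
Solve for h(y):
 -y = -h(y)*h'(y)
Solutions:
 h(y) = -sqrt(C1 + y^2)
 h(y) = sqrt(C1 + y^2)


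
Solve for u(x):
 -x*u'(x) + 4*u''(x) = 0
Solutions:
 u(x) = C1 + C2*erfi(sqrt(2)*x/4)


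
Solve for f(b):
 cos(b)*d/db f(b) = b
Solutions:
 f(b) = C1 + Integral(b/cos(b), b)


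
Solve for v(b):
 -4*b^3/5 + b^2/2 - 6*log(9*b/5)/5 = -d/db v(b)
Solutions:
 v(b) = C1 + b^4/5 - b^3/6 + 6*b*log(b)/5 - 6*b*log(5)/5 - 6*b/5 + 12*b*log(3)/5


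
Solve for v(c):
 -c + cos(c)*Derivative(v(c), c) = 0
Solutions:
 v(c) = C1 + Integral(c/cos(c), c)


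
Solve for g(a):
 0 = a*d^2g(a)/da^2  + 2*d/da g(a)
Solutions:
 g(a) = C1 + C2/a


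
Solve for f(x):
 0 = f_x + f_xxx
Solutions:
 f(x) = C1 + C2*sin(x) + C3*cos(x)


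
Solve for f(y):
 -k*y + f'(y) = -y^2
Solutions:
 f(y) = C1 + k*y^2/2 - y^3/3


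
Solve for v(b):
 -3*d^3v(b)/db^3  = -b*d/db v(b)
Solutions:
 v(b) = C1 + Integral(C2*airyai(3^(2/3)*b/3) + C3*airybi(3^(2/3)*b/3), b)


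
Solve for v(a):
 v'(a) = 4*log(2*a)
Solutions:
 v(a) = C1 + 4*a*log(a) - 4*a + a*log(16)


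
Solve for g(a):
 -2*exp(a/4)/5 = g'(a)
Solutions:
 g(a) = C1 - 8*exp(a/4)/5


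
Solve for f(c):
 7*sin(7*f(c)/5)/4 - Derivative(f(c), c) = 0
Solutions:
 -7*c/4 + 5*log(cos(7*f(c)/5) - 1)/14 - 5*log(cos(7*f(c)/5) + 1)/14 = C1


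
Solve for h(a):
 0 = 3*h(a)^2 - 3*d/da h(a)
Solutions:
 h(a) = -1/(C1 + a)


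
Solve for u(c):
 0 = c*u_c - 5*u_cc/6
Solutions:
 u(c) = C1 + C2*erfi(sqrt(15)*c/5)


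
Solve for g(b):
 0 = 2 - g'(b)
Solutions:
 g(b) = C1 + 2*b


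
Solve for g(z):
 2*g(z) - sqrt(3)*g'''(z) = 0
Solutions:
 g(z) = C3*exp(2^(1/3)*3^(5/6)*z/3) + (C1*sin(6^(1/3)*z/2) + C2*cos(6^(1/3)*z/2))*exp(-2^(1/3)*3^(5/6)*z/6)


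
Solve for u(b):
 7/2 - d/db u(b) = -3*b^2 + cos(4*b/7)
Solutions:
 u(b) = C1 + b^3 + 7*b/2 - 7*sin(4*b/7)/4


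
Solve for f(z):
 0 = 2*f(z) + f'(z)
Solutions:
 f(z) = C1*exp(-2*z)


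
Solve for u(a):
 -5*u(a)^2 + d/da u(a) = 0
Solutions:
 u(a) = -1/(C1 + 5*a)


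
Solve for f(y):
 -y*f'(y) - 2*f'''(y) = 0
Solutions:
 f(y) = C1 + Integral(C2*airyai(-2^(2/3)*y/2) + C3*airybi(-2^(2/3)*y/2), y)


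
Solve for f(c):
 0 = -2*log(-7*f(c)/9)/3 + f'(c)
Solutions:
 -3*Integral(1/(log(-_y) - 2*log(3) + log(7)), (_y, f(c)))/2 = C1 - c


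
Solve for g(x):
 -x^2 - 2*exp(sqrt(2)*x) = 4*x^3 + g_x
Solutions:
 g(x) = C1 - x^4 - x^3/3 - sqrt(2)*exp(sqrt(2)*x)


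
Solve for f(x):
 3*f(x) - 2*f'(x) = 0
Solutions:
 f(x) = C1*exp(3*x/2)


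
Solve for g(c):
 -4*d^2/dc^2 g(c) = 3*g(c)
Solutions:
 g(c) = C1*sin(sqrt(3)*c/2) + C2*cos(sqrt(3)*c/2)


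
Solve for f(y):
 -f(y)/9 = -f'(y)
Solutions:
 f(y) = C1*exp(y/9)


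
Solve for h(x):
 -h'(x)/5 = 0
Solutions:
 h(x) = C1


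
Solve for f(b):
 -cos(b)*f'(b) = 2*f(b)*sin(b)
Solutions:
 f(b) = C1*cos(b)^2


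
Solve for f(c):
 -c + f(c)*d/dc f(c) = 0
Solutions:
 f(c) = -sqrt(C1 + c^2)
 f(c) = sqrt(C1 + c^2)


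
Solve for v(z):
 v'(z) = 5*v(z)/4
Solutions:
 v(z) = C1*exp(5*z/4)


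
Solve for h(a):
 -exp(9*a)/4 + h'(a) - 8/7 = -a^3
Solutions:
 h(a) = C1 - a^4/4 + 8*a/7 + exp(9*a)/36


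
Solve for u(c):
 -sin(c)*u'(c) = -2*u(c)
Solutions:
 u(c) = C1*(cos(c) - 1)/(cos(c) + 1)


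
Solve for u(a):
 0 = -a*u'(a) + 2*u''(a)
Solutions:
 u(a) = C1 + C2*erfi(a/2)


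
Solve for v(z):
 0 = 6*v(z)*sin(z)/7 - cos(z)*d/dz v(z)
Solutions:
 v(z) = C1/cos(z)^(6/7)


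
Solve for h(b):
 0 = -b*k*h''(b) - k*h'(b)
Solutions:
 h(b) = C1 + C2*log(b)


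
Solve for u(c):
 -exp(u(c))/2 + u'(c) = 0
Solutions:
 u(c) = log(-1/(C1 + c)) + log(2)


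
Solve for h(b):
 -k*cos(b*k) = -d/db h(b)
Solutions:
 h(b) = C1 + sin(b*k)


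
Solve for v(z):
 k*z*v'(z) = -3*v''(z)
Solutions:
 v(z) = Piecewise((-sqrt(6)*sqrt(pi)*C1*erf(sqrt(6)*sqrt(k)*z/6)/(2*sqrt(k)) - C2, (k > 0) | (k < 0)), (-C1*z - C2, True))


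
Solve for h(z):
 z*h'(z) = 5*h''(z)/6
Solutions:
 h(z) = C1 + C2*erfi(sqrt(15)*z/5)


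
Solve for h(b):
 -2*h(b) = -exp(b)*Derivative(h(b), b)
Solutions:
 h(b) = C1*exp(-2*exp(-b))


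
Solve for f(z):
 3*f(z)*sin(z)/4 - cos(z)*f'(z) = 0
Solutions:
 f(z) = C1/cos(z)^(3/4)


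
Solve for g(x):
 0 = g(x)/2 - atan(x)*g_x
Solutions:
 g(x) = C1*exp(Integral(1/atan(x), x)/2)


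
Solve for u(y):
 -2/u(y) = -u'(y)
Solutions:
 u(y) = -sqrt(C1 + 4*y)
 u(y) = sqrt(C1 + 4*y)


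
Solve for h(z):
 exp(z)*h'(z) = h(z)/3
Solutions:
 h(z) = C1*exp(-exp(-z)/3)


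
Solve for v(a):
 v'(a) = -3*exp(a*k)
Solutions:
 v(a) = C1 - 3*exp(a*k)/k


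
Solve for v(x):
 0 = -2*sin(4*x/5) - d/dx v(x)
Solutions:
 v(x) = C1 + 5*cos(4*x/5)/2


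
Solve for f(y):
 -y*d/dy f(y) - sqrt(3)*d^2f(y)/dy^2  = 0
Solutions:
 f(y) = C1 + C2*erf(sqrt(2)*3^(3/4)*y/6)


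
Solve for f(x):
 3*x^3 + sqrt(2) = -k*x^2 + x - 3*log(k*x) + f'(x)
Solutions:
 f(x) = C1 + k*x^3/3 + 3*x^4/4 - x^2/2 + 3*x*log(k*x) + x*(-3 + sqrt(2))


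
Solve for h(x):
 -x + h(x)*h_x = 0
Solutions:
 h(x) = -sqrt(C1 + x^2)
 h(x) = sqrt(C1 + x^2)


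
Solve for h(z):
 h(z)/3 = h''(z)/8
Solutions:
 h(z) = C1*exp(-2*sqrt(6)*z/3) + C2*exp(2*sqrt(6)*z/3)


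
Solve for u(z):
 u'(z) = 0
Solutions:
 u(z) = C1


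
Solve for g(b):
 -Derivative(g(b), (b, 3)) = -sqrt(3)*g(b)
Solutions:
 g(b) = C3*exp(3^(1/6)*b) + (C1*sin(3^(2/3)*b/2) + C2*cos(3^(2/3)*b/2))*exp(-3^(1/6)*b/2)


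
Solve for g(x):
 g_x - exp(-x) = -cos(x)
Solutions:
 g(x) = C1 - sin(x) - exp(-x)


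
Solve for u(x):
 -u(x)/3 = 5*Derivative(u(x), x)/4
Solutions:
 u(x) = C1*exp(-4*x/15)


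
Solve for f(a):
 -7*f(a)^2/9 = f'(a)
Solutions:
 f(a) = 9/(C1 + 7*a)


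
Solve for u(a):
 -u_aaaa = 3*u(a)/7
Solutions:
 u(a) = (C1*sin(sqrt(2)*3^(1/4)*7^(3/4)*a/14) + C2*cos(sqrt(2)*3^(1/4)*7^(3/4)*a/14))*exp(-sqrt(2)*3^(1/4)*7^(3/4)*a/14) + (C3*sin(sqrt(2)*3^(1/4)*7^(3/4)*a/14) + C4*cos(sqrt(2)*3^(1/4)*7^(3/4)*a/14))*exp(sqrt(2)*3^(1/4)*7^(3/4)*a/14)


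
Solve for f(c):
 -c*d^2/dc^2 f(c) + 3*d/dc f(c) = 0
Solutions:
 f(c) = C1 + C2*c^4


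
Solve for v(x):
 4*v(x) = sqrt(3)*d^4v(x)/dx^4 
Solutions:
 v(x) = C1*exp(-sqrt(2)*3^(7/8)*x/3) + C2*exp(sqrt(2)*3^(7/8)*x/3) + C3*sin(sqrt(2)*3^(7/8)*x/3) + C4*cos(sqrt(2)*3^(7/8)*x/3)


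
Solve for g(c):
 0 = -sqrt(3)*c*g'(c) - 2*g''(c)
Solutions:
 g(c) = C1 + C2*erf(3^(1/4)*c/2)


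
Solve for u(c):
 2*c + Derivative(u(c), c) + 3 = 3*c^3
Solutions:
 u(c) = C1 + 3*c^4/4 - c^2 - 3*c


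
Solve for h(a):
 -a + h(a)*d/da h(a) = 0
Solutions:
 h(a) = -sqrt(C1 + a^2)
 h(a) = sqrt(C1 + a^2)


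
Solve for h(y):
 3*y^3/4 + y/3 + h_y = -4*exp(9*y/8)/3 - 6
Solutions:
 h(y) = C1 - 3*y^4/16 - y^2/6 - 6*y - 32*exp(9*y/8)/27


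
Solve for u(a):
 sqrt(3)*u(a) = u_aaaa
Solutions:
 u(a) = C1*exp(-3^(1/8)*a) + C2*exp(3^(1/8)*a) + C3*sin(3^(1/8)*a) + C4*cos(3^(1/8)*a)


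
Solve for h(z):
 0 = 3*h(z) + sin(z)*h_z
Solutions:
 h(z) = C1*(cos(z) + 1)^(3/2)/(cos(z) - 1)^(3/2)


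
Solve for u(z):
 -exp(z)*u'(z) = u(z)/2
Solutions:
 u(z) = C1*exp(exp(-z)/2)


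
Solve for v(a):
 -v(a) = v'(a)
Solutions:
 v(a) = C1*exp(-a)


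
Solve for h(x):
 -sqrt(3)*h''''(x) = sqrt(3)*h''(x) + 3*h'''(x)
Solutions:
 h(x) = C1 + C2*x + (C3*sin(x/2) + C4*cos(x/2))*exp(-sqrt(3)*x/2)


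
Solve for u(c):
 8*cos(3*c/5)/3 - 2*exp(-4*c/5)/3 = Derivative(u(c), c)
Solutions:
 u(c) = C1 + 40*sin(3*c/5)/9 + 5*exp(-4*c/5)/6


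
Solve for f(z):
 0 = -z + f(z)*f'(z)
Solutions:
 f(z) = -sqrt(C1 + z^2)
 f(z) = sqrt(C1 + z^2)


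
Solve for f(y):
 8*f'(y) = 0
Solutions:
 f(y) = C1


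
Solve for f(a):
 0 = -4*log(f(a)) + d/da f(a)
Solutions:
 li(f(a)) = C1 + 4*a


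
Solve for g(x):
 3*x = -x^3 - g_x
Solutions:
 g(x) = C1 - x^4/4 - 3*x^2/2


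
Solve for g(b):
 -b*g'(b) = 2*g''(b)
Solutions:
 g(b) = C1 + C2*erf(b/2)


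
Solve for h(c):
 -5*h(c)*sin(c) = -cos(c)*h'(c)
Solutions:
 h(c) = C1/cos(c)^5


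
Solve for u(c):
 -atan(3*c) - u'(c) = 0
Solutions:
 u(c) = C1 - c*atan(3*c) + log(9*c^2 + 1)/6


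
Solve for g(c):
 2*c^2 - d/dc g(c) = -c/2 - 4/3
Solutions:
 g(c) = C1 + 2*c^3/3 + c^2/4 + 4*c/3


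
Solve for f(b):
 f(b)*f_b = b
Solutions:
 f(b) = -sqrt(C1 + b^2)
 f(b) = sqrt(C1 + b^2)


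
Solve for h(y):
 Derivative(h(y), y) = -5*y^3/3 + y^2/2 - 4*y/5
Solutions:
 h(y) = C1 - 5*y^4/12 + y^3/6 - 2*y^2/5


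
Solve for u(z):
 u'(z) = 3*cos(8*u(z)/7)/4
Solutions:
 -3*z/4 - 7*log(sin(8*u(z)/7) - 1)/16 + 7*log(sin(8*u(z)/7) + 1)/16 = C1


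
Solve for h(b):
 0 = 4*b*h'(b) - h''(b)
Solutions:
 h(b) = C1 + C2*erfi(sqrt(2)*b)


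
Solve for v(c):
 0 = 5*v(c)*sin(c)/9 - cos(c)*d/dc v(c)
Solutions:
 v(c) = C1/cos(c)^(5/9)


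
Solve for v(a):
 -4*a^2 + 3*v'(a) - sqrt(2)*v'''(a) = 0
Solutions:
 v(a) = C1 + C2*exp(-2^(3/4)*sqrt(3)*a/2) + C3*exp(2^(3/4)*sqrt(3)*a/2) + 4*a^3/9 + 8*sqrt(2)*a/9


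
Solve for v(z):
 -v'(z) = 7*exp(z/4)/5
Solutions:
 v(z) = C1 - 28*exp(z/4)/5


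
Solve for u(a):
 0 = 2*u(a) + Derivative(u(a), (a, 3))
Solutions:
 u(a) = C3*exp(-2^(1/3)*a) + (C1*sin(2^(1/3)*sqrt(3)*a/2) + C2*cos(2^(1/3)*sqrt(3)*a/2))*exp(2^(1/3)*a/2)


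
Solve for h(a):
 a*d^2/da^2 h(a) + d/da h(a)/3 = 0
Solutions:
 h(a) = C1 + C2*a^(2/3)


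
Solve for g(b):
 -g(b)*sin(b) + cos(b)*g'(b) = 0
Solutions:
 g(b) = C1/cos(b)


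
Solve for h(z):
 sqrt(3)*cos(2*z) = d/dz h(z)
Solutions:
 h(z) = C1 + sqrt(3)*sin(2*z)/2


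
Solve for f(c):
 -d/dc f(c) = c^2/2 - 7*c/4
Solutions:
 f(c) = C1 - c^3/6 + 7*c^2/8


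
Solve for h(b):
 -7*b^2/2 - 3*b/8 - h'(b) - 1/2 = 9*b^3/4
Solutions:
 h(b) = C1 - 9*b^4/16 - 7*b^3/6 - 3*b^2/16 - b/2


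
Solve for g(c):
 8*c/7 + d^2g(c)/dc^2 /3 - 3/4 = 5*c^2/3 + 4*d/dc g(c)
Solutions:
 g(c) = C1 + C2*exp(12*c) - 5*c^3/36 + 109*c^2/1008 - 1025*c/6048


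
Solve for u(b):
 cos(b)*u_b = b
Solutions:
 u(b) = C1 + Integral(b/cos(b), b)


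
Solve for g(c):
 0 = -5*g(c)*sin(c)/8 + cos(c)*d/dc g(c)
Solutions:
 g(c) = C1/cos(c)^(5/8)


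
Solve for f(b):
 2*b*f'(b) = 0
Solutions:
 f(b) = C1


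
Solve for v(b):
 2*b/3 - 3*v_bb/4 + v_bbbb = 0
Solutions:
 v(b) = C1 + C2*b + C3*exp(-sqrt(3)*b/2) + C4*exp(sqrt(3)*b/2) + 4*b^3/27


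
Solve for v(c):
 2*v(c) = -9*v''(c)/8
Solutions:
 v(c) = C1*sin(4*c/3) + C2*cos(4*c/3)


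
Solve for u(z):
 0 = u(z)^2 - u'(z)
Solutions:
 u(z) = -1/(C1 + z)


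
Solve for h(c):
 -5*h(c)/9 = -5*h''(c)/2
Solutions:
 h(c) = C1*exp(-sqrt(2)*c/3) + C2*exp(sqrt(2)*c/3)


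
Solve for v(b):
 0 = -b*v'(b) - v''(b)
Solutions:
 v(b) = C1 + C2*erf(sqrt(2)*b/2)


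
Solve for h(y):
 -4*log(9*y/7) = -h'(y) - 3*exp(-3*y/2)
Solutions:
 h(y) = C1 + 4*y*log(y) + 4*y*(-log(7) - 1 + 2*log(3)) + 2*exp(-3*y/2)


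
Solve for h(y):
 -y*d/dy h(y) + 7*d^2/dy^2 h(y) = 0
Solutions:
 h(y) = C1 + C2*erfi(sqrt(14)*y/14)


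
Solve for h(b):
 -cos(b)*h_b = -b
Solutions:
 h(b) = C1 + Integral(b/cos(b), b)


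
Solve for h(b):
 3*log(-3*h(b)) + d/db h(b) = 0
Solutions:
 Integral(1/(log(-_y) + log(3)), (_y, h(b)))/3 = C1 - b


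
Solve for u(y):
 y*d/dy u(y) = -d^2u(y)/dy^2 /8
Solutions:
 u(y) = C1 + C2*erf(2*y)


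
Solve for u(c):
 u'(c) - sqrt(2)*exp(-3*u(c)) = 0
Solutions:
 u(c) = log(C1 + 3*sqrt(2)*c)/3
 u(c) = log((-3^(1/3) - 3^(5/6)*I)*(C1 + sqrt(2)*c)^(1/3)/2)
 u(c) = log((-3^(1/3) + 3^(5/6)*I)*(C1 + sqrt(2)*c)^(1/3)/2)


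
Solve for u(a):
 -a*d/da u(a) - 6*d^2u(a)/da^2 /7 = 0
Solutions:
 u(a) = C1 + C2*erf(sqrt(21)*a/6)


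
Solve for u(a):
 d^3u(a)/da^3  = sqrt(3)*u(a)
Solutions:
 u(a) = C3*exp(3^(1/6)*a) + (C1*sin(3^(2/3)*a/2) + C2*cos(3^(2/3)*a/2))*exp(-3^(1/6)*a/2)


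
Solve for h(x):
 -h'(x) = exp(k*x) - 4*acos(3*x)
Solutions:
 h(x) = C1 + 4*x*acos(3*x) - 4*sqrt(1 - 9*x^2)/3 - Piecewise((exp(k*x)/k, Ne(k, 0)), (x, True))


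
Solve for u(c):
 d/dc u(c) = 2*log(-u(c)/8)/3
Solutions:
 -3*Integral(1/(log(-_y) - 3*log(2)), (_y, u(c)))/2 = C1 - c


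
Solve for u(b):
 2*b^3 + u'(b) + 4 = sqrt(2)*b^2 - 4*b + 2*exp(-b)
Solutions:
 u(b) = C1 - b^4/2 + sqrt(2)*b^3/3 - 2*b^2 - 4*b - 2*exp(-b)


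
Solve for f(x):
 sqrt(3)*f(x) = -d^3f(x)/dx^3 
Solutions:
 f(x) = C3*exp(-3^(1/6)*x) + (C1*sin(3^(2/3)*x/2) + C2*cos(3^(2/3)*x/2))*exp(3^(1/6)*x/2)


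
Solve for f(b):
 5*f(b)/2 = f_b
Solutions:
 f(b) = C1*exp(5*b/2)


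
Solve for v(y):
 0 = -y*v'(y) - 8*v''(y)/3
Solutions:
 v(y) = C1 + C2*erf(sqrt(3)*y/4)


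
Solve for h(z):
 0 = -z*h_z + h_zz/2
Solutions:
 h(z) = C1 + C2*erfi(z)


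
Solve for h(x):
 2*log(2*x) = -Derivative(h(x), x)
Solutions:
 h(x) = C1 - 2*x*log(x) - x*log(4) + 2*x


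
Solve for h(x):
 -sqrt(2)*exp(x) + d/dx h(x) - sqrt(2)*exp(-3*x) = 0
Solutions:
 h(x) = C1 + sqrt(2)*exp(x) - sqrt(2)*exp(-3*x)/3


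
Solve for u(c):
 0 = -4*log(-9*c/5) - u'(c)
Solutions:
 u(c) = C1 - 4*c*log(-c) + 4*c*(-2*log(3) + 1 + log(5))


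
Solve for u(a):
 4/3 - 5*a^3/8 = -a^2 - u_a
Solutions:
 u(a) = C1 + 5*a^4/32 - a^3/3 - 4*a/3


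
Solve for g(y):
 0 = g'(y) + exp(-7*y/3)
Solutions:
 g(y) = C1 + 3*exp(-7*y/3)/7


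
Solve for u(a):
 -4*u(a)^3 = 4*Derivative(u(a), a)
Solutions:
 u(a) = -sqrt(2)*sqrt(-1/(C1 - a))/2
 u(a) = sqrt(2)*sqrt(-1/(C1 - a))/2


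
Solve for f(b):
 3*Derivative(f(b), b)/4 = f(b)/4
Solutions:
 f(b) = C1*exp(b/3)


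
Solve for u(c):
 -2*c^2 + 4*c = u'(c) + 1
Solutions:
 u(c) = C1 - 2*c^3/3 + 2*c^2 - c


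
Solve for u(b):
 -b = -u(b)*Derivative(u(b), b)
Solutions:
 u(b) = -sqrt(C1 + b^2)
 u(b) = sqrt(C1 + b^2)


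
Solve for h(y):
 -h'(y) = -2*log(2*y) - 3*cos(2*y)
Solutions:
 h(y) = C1 + 2*y*log(y) - 2*y + 2*y*log(2) + 3*sin(2*y)/2


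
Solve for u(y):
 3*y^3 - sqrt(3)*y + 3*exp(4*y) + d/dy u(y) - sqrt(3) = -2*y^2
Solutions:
 u(y) = C1 - 3*y^4/4 - 2*y^3/3 + sqrt(3)*y^2/2 + sqrt(3)*y - 3*exp(4*y)/4


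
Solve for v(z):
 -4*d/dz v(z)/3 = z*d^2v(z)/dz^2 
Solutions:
 v(z) = C1 + C2/z^(1/3)


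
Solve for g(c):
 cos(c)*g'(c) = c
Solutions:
 g(c) = C1 + Integral(c/cos(c), c)


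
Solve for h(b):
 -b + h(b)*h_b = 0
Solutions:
 h(b) = -sqrt(C1 + b^2)
 h(b) = sqrt(C1 + b^2)


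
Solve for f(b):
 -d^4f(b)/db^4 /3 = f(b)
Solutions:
 f(b) = (C1*sin(sqrt(2)*3^(1/4)*b/2) + C2*cos(sqrt(2)*3^(1/4)*b/2))*exp(-sqrt(2)*3^(1/4)*b/2) + (C3*sin(sqrt(2)*3^(1/4)*b/2) + C4*cos(sqrt(2)*3^(1/4)*b/2))*exp(sqrt(2)*3^(1/4)*b/2)


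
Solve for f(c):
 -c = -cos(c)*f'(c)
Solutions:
 f(c) = C1 + Integral(c/cos(c), c)


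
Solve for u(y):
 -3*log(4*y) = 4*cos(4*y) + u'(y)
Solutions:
 u(y) = C1 - 3*y*log(y) - 6*y*log(2) + 3*y - sin(4*y)


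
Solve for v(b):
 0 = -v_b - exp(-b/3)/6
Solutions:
 v(b) = C1 + exp(-b/3)/2


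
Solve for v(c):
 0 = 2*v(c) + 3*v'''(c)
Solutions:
 v(c) = C3*exp(-2^(1/3)*3^(2/3)*c/3) + (C1*sin(2^(1/3)*3^(1/6)*c/2) + C2*cos(2^(1/3)*3^(1/6)*c/2))*exp(2^(1/3)*3^(2/3)*c/6)


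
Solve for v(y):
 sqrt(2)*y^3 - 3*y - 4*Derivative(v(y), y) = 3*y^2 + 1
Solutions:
 v(y) = C1 + sqrt(2)*y^4/16 - y^3/4 - 3*y^2/8 - y/4


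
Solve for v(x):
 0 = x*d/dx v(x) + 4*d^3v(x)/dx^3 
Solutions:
 v(x) = C1 + Integral(C2*airyai(-2^(1/3)*x/2) + C3*airybi(-2^(1/3)*x/2), x)


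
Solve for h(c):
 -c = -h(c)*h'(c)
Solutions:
 h(c) = -sqrt(C1 + c^2)
 h(c) = sqrt(C1 + c^2)


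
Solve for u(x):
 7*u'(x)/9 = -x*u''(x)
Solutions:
 u(x) = C1 + C2*x^(2/9)


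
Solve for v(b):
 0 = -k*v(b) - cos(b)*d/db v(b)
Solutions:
 v(b) = C1*exp(k*(log(sin(b) - 1) - log(sin(b) + 1))/2)


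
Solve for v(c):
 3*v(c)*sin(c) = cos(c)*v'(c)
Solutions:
 v(c) = C1/cos(c)^3


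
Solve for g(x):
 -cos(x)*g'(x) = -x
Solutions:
 g(x) = C1 + Integral(x/cos(x), x)


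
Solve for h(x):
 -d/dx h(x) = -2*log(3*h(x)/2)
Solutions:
 Integral(1/(-log(_y) - log(3) + log(2)), (_y, h(x)))/2 = C1 - x


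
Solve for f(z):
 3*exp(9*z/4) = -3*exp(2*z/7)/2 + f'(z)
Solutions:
 f(z) = C1 + 21*exp(2*z/7)/4 + 4*exp(9*z/4)/3


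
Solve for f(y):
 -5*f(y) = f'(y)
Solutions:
 f(y) = C1*exp(-5*y)


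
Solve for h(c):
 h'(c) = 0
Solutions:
 h(c) = C1


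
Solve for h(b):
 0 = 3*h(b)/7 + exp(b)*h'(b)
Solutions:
 h(b) = C1*exp(3*exp(-b)/7)


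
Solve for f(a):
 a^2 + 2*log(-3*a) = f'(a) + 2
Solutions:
 f(a) = C1 + a^3/3 + 2*a*log(-a) + 2*a*(-2 + log(3))


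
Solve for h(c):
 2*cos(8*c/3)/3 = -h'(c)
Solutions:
 h(c) = C1 - sin(8*c/3)/4


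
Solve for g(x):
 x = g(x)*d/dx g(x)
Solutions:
 g(x) = -sqrt(C1 + x^2)
 g(x) = sqrt(C1 + x^2)


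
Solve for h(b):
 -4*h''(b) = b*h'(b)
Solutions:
 h(b) = C1 + C2*erf(sqrt(2)*b/4)


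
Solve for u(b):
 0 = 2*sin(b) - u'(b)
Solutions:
 u(b) = C1 - 2*cos(b)


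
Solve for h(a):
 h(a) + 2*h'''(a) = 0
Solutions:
 h(a) = C3*exp(-2^(2/3)*a/2) + (C1*sin(2^(2/3)*sqrt(3)*a/4) + C2*cos(2^(2/3)*sqrt(3)*a/4))*exp(2^(2/3)*a/4)


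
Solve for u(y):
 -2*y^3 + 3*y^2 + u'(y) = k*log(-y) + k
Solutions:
 u(y) = C1 + k*y*log(-y) + y^4/2 - y^3


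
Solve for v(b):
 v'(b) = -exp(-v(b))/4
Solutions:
 v(b) = log(C1 - b/4)


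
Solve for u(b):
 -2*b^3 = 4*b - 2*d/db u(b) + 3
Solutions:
 u(b) = C1 + b^4/4 + b^2 + 3*b/2


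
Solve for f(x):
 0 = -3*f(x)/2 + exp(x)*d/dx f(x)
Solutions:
 f(x) = C1*exp(-3*exp(-x)/2)


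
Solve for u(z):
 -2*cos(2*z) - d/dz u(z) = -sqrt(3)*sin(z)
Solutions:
 u(z) = C1 - sin(2*z) - sqrt(3)*cos(z)


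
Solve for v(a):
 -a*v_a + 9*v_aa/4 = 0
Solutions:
 v(a) = C1 + C2*erfi(sqrt(2)*a/3)


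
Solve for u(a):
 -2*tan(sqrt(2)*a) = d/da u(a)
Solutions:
 u(a) = C1 + sqrt(2)*log(cos(sqrt(2)*a))


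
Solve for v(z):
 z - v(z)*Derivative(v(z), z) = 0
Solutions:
 v(z) = -sqrt(C1 + z^2)
 v(z) = sqrt(C1 + z^2)


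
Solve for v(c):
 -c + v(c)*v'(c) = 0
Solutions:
 v(c) = -sqrt(C1 + c^2)
 v(c) = sqrt(C1 + c^2)


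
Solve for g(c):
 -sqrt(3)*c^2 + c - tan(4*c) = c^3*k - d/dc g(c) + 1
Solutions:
 g(c) = C1 + c^4*k/4 + sqrt(3)*c^3/3 - c^2/2 + c - log(cos(4*c))/4


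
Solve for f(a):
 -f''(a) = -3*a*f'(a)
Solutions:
 f(a) = C1 + C2*erfi(sqrt(6)*a/2)


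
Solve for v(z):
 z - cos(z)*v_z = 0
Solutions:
 v(z) = C1 + Integral(z/cos(z), z)


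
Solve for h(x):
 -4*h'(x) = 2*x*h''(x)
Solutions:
 h(x) = C1 + C2/x


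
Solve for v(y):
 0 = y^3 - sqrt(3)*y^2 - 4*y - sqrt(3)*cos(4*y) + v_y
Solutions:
 v(y) = C1 - y^4/4 + sqrt(3)*y^3/3 + 2*y^2 + sqrt(3)*sin(4*y)/4


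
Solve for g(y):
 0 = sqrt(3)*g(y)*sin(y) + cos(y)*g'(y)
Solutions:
 g(y) = C1*cos(y)^(sqrt(3))


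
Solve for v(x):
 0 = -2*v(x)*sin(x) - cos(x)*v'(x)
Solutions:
 v(x) = C1*cos(x)^2


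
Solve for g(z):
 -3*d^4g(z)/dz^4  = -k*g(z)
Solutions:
 g(z) = C1*exp(-3^(3/4)*k^(1/4)*z/3) + C2*exp(3^(3/4)*k^(1/4)*z/3) + C3*exp(-3^(3/4)*I*k^(1/4)*z/3) + C4*exp(3^(3/4)*I*k^(1/4)*z/3)


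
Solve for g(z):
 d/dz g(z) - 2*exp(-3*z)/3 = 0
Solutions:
 g(z) = C1 - 2*exp(-3*z)/9


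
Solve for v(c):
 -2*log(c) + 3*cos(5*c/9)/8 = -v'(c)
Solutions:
 v(c) = C1 + 2*c*log(c) - 2*c - 27*sin(5*c/9)/40


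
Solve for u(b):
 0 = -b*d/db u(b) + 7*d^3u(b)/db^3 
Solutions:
 u(b) = C1 + Integral(C2*airyai(7^(2/3)*b/7) + C3*airybi(7^(2/3)*b/7), b)


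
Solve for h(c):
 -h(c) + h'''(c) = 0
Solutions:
 h(c) = C3*exp(c) + (C1*sin(sqrt(3)*c/2) + C2*cos(sqrt(3)*c/2))*exp(-c/2)


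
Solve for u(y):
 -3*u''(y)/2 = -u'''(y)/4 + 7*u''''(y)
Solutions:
 u(y) = C1 + C2*y + (C3*sin(sqrt(671)*y/56) + C4*cos(sqrt(671)*y/56))*exp(y/56)


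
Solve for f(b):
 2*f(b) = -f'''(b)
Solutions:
 f(b) = C3*exp(-2^(1/3)*b) + (C1*sin(2^(1/3)*sqrt(3)*b/2) + C2*cos(2^(1/3)*sqrt(3)*b/2))*exp(2^(1/3)*b/2)


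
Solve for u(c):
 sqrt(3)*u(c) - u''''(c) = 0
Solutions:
 u(c) = C1*exp(-3^(1/8)*c) + C2*exp(3^(1/8)*c) + C3*sin(3^(1/8)*c) + C4*cos(3^(1/8)*c)


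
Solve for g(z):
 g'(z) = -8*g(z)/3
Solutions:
 g(z) = C1*exp(-8*z/3)


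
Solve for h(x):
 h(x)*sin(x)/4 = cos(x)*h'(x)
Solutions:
 h(x) = C1/cos(x)^(1/4)


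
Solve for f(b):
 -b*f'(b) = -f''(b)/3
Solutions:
 f(b) = C1 + C2*erfi(sqrt(6)*b/2)


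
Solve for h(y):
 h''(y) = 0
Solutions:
 h(y) = C1 + C2*y


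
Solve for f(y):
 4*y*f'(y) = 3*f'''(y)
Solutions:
 f(y) = C1 + Integral(C2*airyai(6^(2/3)*y/3) + C3*airybi(6^(2/3)*y/3), y)


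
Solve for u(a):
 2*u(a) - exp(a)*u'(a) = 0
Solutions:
 u(a) = C1*exp(-2*exp(-a))


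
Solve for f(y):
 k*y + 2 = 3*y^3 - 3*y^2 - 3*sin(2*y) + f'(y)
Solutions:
 f(y) = C1 + k*y^2/2 - 3*y^4/4 + y^3 + 2*y - 3*cos(2*y)/2


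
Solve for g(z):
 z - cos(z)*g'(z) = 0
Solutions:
 g(z) = C1 + Integral(z/cos(z), z)


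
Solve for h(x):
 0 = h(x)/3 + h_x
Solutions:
 h(x) = C1*exp(-x/3)


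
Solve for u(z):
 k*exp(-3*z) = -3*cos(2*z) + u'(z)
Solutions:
 u(z) = C1 - k*exp(-3*z)/3 + 3*sin(2*z)/2


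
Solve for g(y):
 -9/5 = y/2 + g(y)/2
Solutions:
 g(y) = -y - 18/5


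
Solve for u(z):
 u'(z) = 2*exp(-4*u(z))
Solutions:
 u(z) = log(-I*(C1 + 8*z)^(1/4))
 u(z) = log(I*(C1 + 8*z)^(1/4))
 u(z) = log(-(C1 + 8*z)^(1/4))
 u(z) = log(C1 + 8*z)/4


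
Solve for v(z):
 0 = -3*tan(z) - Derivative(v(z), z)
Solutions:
 v(z) = C1 + 3*log(cos(z))


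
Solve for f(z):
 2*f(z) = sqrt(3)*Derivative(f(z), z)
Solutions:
 f(z) = C1*exp(2*sqrt(3)*z/3)


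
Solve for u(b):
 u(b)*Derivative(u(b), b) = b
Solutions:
 u(b) = -sqrt(C1 + b^2)
 u(b) = sqrt(C1 + b^2)


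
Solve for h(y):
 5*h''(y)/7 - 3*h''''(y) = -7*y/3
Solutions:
 h(y) = C1 + C2*y + C3*exp(-sqrt(105)*y/21) + C4*exp(sqrt(105)*y/21) - 49*y^3/90


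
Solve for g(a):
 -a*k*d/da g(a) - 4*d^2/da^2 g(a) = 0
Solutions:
 g(a) = Piecewise((-sqrt(2)*sqrt(pi)*C1*erf(sqrt(2)*a*sqrt(k)/4)/sqrt(k) - C2, (k > 0) | (k < 0)), (-C1*a - C2, True))


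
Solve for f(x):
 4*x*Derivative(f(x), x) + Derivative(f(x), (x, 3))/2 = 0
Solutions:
 f(x) = C1 + Integral(C2*airyai(-2*x) + C3*airybi(-2*x), x)


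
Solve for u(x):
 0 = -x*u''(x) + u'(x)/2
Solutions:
 u(x) = C1 + C2*x^(3/2)


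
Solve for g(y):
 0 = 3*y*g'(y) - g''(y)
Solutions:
 g(y) = C1 + C2*erfi(sqrt(6)*y/2)


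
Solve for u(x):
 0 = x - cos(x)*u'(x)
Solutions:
 u(x) = C1 + Integral(x/cos(x), x)


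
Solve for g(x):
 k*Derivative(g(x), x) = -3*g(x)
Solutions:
 g(x) = C1*exp(-3*x/k)


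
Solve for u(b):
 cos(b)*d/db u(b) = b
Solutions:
 u(b) = C1 + Integral(b/cos(b), b)


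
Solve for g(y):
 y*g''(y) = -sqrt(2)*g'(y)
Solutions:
 g(y) = C1 + C2*y^(1 - sqrt(2))


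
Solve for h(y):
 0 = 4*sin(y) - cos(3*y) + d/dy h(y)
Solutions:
 h(y) = C1 + sin(3*y)/3 + 4*cos(y)


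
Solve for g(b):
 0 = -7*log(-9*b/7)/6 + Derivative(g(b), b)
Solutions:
 g(b) = C1 + 7*b*log(-b)/6 + 7*b*(-log(7) - 1 + 2*log(3))/6


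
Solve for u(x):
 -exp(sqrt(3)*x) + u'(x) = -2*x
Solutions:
 u(x) = C1 - x^2 + sqrt(3)*exp(sqrt(3)*x)/3


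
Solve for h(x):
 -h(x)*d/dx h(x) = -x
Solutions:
 h(x) = -sqrt(C1 + x^2)
 h(x) = sqrt(C1 + x^2)


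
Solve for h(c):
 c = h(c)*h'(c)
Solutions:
 h(c) = -sqrt(C1 + c^2)
 h(c) = sqrt(C1 + c^2)


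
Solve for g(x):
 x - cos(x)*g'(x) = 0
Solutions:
 g(x) = C1 + Integral(x/cos(x), x)


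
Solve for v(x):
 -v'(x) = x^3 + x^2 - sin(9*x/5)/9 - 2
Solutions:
 v(x) = C1 - x^4/4 - x^3/3 + 2*x - 5*cos(9*x/5)/81


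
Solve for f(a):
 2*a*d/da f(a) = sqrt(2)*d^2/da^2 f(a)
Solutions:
 f(a) = C1 + C2*erfi(2^(3/4)*a/2)


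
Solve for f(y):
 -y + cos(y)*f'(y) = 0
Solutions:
 f(y) = C1 + Integral(y/cos(y), y)


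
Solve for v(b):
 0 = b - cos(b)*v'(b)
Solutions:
 v(b) = C1 + Integral(b/cos(b), b)


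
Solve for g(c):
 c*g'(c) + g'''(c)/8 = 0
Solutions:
 g(c) = C1 + Integral(C2*airyai(-2*c) + C3*airybi(-2*c), c)


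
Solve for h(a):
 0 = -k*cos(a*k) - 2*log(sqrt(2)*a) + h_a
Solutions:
 h(a) = C1 + 2*a*log(a) - 2*a + a*log(2) + k*Piecewise((sin(a*k)/k, Ne(k, 0)), (a, True))


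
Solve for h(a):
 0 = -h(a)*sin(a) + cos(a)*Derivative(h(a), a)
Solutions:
 h(a) = C1/cos(a)


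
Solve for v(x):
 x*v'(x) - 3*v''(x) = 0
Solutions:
 v(x) = C1 + C2*erfi(sqrt(6)*x/6)


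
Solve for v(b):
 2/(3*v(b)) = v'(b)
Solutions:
 v(b) = -sqrt(C1 + 12*b)/3
 v(b) = sqrt(C1 + 12*b)/3


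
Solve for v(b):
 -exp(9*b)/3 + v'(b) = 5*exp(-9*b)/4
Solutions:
 v(b) = C1 + exp(9*b)/27 - 5*exp(-9*b)/36


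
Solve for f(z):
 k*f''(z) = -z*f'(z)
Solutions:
 f(z) = C1 + C2*sqrt(k)*erf(sqrt(2)*z*sqrt(1/k)/2)


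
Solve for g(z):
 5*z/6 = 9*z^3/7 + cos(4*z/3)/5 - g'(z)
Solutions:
 g(z) = C1 + 9*z^4/28 - 5*z^2/12 + 3*sin(4*z/3)/20


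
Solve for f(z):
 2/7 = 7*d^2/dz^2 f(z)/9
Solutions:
 f(z) = C1 + C2*z + 9*z^2/49


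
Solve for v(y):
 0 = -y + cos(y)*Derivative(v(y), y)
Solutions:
 v(y) = C1 + Integral(y/cos(y), y)


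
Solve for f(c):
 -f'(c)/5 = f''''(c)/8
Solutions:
 f(c) = C1 + C4*exp(-2*5^(2/3)*c/5) + (C2*sin(sqrt(3)*5^(2/3)*c/5) + C3*cos(sqrt(3)*5^(2/3)*c/5))*exp(5^(2/3)*c/5)


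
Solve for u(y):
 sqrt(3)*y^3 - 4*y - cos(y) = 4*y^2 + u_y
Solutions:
 u(y) = C1 + sqrt(3)*y^4/4 - 4*y^3/3 - 2*y^2 - sin(y)


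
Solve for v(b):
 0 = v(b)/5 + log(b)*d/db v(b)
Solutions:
 v(b) = C1*exp(-li(b)/5)


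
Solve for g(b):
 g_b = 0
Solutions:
 g(b) = C1


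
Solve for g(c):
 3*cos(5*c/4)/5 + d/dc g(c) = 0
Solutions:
 g(c) = C1 - 12*sin(5*c/4)/25


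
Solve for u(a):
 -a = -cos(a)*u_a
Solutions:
 u(a) = C1 + Integral(a/cos(a), a)


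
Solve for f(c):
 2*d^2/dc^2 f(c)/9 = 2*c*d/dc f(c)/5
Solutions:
 f(c) = C1 + C2*erfi(3*sqrt(10)*c/10)


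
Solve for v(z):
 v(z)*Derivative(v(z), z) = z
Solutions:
 v(z) = -sqrt(C1 + z^2)
 v(z) = sqrt(C1 + z^2)


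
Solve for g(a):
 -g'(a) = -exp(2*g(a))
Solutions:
 g(a) = log(-sqrt(-1/(C1 + a))) - log(2)/2
 g(a) = log(-1/(C1 + a))/2 - log(2)/2


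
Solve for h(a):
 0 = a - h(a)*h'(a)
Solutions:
 h(a) = -sqrt(C1 + a^2)
 h(a) = sqrt(C1 + a^2)


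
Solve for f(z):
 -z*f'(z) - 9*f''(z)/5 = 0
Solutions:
 f(z) = C1 + C2*erf(sqrt(10)*z/6)


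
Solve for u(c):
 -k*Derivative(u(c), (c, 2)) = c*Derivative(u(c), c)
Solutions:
 u(c) = C1 + C2*sqrt(k)*erf(sqrt(2)*c*sqrt(1/k)/2)


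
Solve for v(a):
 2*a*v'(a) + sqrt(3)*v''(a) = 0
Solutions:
 v(a) = C1 + C2*erf(3^(3/4)*a/3)


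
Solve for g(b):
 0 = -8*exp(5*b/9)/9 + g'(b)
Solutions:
 g(b) = C1 + 8*exp(5*b/9)/5


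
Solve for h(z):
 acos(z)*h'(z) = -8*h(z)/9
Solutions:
 h(z) = C1*exp(-8*Integral(1/acos(z), z)/9)


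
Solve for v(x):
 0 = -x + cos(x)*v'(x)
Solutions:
 v(x) = C1 + Integral(x/cos(x), x)


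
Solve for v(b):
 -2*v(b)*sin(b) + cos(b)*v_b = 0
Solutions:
 v(b) = C1/cos(b)^2


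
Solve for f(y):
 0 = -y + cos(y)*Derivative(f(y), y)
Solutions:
 f(y) = C1 + Integral(y/cos(y), y)


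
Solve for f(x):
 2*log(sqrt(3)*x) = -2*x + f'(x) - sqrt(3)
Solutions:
 f(x) = C1 + x^2 + 2*x*log(x) - 2*x + x*log(3) + sqrt(3)*x


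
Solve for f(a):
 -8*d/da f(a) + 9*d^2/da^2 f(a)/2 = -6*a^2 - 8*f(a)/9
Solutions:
 f(a) = C1*exp(4*a*(2 - sqrt(3))/9) + C2*exp(4*a*(sqrt(3) + 2)/9) - 27*a^2/4 - 243*a/2 - 32805/32


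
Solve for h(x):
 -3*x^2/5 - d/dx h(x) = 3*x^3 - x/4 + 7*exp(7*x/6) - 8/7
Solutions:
 h(x) = C1 - 3*x^4/4 - x^3/5 + x^2/8 + 8*x/7 - 6*exp(7*x/6)


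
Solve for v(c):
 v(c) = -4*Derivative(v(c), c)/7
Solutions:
 v(c) = C1*exp(-7*c/4)


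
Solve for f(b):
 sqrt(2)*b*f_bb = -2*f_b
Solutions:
 f(b) = C1 + C2*b^(1 - sqrt(2))


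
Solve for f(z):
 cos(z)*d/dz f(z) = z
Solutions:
 f(z) = C1 + Integral(z/cos(z), z)


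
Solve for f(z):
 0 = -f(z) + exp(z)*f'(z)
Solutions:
 f(z) = C1*exp(-exp(-z))


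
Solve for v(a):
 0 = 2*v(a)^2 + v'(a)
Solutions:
 v(a) = 1/(C1 + 2*a)


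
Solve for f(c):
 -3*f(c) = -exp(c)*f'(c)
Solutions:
 f(c) = C1*exp(-3*exp(-c))


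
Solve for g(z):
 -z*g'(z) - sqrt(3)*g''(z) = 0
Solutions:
 g(z) = C1 + C2*erf(sqrt(2)*3^(3/4)*z/6)


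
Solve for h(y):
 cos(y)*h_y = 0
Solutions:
 h(y) = C1


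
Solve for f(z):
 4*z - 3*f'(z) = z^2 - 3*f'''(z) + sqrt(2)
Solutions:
 f(z) = C1 + C2*exp(-z) + C3*exp(z) - z^3/9 + 2*z^2/3 - 2*z/3 - sqrt(2)*z/3


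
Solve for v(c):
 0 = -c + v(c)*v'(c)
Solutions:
 v(c) = -sqrt(C1 + c^2)
 v(c) = sqrt(C1 + c^2)


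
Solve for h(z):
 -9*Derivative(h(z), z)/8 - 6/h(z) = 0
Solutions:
 h(z) = -sqrt(C1 - 96*z)/3
 h(z) = sqrt(C1 - 96*z)/3


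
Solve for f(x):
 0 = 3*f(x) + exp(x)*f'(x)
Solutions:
 f(x) = C1*exp(3*exp(-x))


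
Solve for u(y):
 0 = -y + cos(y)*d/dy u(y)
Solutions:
 u(y) = C1 + Integral(y/cos(y), y)


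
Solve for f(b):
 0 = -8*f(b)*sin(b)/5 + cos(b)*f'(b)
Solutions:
 f(b) = C1/cos(b)^(8/5)


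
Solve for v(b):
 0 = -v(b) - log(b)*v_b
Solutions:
 v(b) = C1*exp(-li(b))


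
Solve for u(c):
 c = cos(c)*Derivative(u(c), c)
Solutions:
 u(c) = C1 + Integral(c/cos(c), c)


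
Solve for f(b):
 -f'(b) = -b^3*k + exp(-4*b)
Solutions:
 f(b) = C1 + b^4*k/4 + exp(-4*b)/4


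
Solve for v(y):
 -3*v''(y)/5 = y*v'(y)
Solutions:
 v(y) = C1 + C2*erf(sqrt(30)*y/6)


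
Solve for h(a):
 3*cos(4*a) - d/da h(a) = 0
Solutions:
 h(a) = C1 + 3*sin(4*a)/4


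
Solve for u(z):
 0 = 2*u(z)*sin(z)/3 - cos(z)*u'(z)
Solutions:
 u(z) = C1/cos(z)^(2/3)


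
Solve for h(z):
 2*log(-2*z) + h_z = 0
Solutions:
 h(z) = C1 - 2*z*log(-z) + 2*z*(1 - log(2))


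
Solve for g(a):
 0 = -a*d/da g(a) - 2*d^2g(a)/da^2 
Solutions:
 g(a) = C1 + C2*erf(a/2)


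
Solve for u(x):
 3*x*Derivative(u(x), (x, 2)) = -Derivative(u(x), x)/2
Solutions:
 u(x) = C1 + C2*x^(5/6)


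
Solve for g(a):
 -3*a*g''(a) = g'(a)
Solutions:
 g(a) = C1 + C2*a^(2/3)


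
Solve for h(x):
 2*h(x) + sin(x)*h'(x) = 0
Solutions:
 h(x) = C1*(cos(x) + 1)/(cos(x) - 1)


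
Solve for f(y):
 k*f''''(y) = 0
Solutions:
 f(y) = C1 + C2*y + C3*y^2 + C4*y^3


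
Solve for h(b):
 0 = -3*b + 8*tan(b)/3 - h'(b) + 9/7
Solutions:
 h(b) = C1 - 3*b^2/2 + 9*b/7 - 8*log(cos(b))/3


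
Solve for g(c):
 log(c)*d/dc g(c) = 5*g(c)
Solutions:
 g(c) = C1*exp(5*li(c))


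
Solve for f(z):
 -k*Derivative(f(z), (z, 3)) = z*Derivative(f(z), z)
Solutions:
 f(z) = C1 + Integral(C2*airyai(z*(-1/k)^(1/3)) + C3*airybi(z*(-1/k)^(1/3)), z)


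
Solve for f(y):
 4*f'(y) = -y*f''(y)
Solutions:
 f(y) = C1 + C2/y^3


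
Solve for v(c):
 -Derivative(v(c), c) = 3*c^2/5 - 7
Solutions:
 v(c) = C1 - c^3/5 + 7*c


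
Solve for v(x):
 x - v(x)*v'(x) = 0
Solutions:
 v(x) = -sqrt(C1 + x^2)
 v(x) = sqrt(C1 + x^2)


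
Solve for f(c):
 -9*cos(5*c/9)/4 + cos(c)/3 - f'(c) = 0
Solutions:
 f(c) = C1 - 81*sin(5*c/9)/20 + sin(c)/3


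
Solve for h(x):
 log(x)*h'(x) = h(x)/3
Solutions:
 h(x) = C1*exp(li(x)/3)


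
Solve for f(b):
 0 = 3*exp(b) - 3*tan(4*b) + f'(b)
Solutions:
 f(b) = C1 - 3*exp(b) - 3*log(cos(4*b))/4


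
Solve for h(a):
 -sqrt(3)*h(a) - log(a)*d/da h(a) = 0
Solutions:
 h(a) = C1*exp(-sqrt(3)*li(a))


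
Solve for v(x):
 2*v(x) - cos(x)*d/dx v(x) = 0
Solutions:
 v(x) = C1*(sin(x) + 1)/(sin(x) - 1)


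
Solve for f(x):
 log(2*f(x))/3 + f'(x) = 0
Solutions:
 3*Integral(1/(log(_y) + log(2)), (_y, f(x))) = C1 - x


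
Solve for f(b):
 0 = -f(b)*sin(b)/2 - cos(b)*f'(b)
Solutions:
 f(b) = C1*sqrt(cos(b))


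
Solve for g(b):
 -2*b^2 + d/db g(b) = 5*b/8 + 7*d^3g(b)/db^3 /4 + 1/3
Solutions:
 g(b) = C1 + C2*exp(-2*sqrt(7)*b/7) + C3*exp(2*sqrt(7)*b/7) + 2*b^3/3 + 5*b^2/16 + 22*b/3


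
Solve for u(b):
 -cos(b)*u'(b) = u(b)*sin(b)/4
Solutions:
 u(b) = C1*cos(b)^(1/4)


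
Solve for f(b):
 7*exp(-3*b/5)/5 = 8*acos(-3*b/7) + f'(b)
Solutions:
 f(b) = C1 - 8*b*acos(-3*b/7) - 8*sqrt(49 - 9*b^2)/3 - 7*exp(-3*b/5)/3


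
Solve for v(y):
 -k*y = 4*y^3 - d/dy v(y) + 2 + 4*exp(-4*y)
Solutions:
 v(y) = C1 + k*y^2/2 + y^4 + 2*y - exp(-4*y)


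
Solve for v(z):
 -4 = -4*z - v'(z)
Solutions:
 v(z) = C1 - 2*z^2 + 4*z


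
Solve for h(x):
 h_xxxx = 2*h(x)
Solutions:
 h(x) = C1*exp(-2^(1/4)*x) + C2*exp(2^(1/4)*x) + C3*sin(2^(1/4)*x) + C4*cos(2^(1/4)*x)


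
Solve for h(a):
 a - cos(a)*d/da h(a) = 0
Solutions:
 h(a) = C1 + Integral(a/cos(a), a)


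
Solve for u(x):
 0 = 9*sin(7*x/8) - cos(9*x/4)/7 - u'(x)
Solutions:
 u(x) = C1 - 4*sin(9*x/4)/63 - 72*cos(7*x/8)/7


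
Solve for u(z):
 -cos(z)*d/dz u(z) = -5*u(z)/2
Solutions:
 u(z) = C1*(sin(z) + 1)^(5/4)/(sin(z) - 1)^(5/4)


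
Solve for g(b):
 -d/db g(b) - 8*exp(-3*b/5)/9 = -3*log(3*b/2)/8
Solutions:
 g(b) = C1 + 3*b*log(b)/8 + 3*b*(-1 - log(2) + log(3))/8 + 40*exp(-3*b/5)/27


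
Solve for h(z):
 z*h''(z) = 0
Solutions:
 h(z) = C1 + C2*z


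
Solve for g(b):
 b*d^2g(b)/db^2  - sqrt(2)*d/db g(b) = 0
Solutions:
 g(b) = C1 + C2*b^(1 + sqrt(2))


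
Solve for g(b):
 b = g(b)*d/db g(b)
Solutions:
 g(b) = -sqrt(C1 + b^2)
 g(b) = sqrt(C1 + b^2)


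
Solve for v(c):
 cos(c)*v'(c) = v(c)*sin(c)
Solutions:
 v(c) = C1/cos(c)


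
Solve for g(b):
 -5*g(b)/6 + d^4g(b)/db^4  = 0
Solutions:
 g(b) = C1*exp(-5^(1/4)*6^(3/4)*b/6) + C2*exp(5^(1/4)*6^(3/4)*b/6) + C3*sin(5^(1/4)*6^(3/4)*b/6) + C4*cos(5^(1/4)*6^(3/4)*b/6)


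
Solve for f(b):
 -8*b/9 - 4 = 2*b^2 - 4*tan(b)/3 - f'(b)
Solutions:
 f(b) = C1 + 2*b^3/3 + 4*b^2/9 + 4*b + 4*log(cos(b))/3


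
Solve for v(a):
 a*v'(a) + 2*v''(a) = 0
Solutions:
 v(a) = C1 + C2*erf(a/2)


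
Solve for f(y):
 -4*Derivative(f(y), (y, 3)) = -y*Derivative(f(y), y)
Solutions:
 f(y) = C1 + Integral(C2*airyai(2^(1/3)*y/2) + C3*airybi(2^(1/3)*y/2), y)


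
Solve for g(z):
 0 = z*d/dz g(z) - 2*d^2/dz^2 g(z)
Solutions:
 g(z) = C1 + C2*erfi(z/2)


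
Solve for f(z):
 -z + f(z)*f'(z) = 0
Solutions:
 f(z) = -sqrt(C1 + z^2)
 f(z) = sqrt(C1 + z^2)


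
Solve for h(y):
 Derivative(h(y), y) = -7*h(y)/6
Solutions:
 h(y) = C1*exp(-7*y/6)


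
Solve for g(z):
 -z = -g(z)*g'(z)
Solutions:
 g(z) = -sqrt(C1 + z^2)
 g(z) = sqrt(C1 + z^2)


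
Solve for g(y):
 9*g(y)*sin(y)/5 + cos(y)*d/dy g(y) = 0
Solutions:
 g(y) = C1*cos(y)^(9/5)


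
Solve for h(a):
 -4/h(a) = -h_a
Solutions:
 h(a) = -sqrt(C1 + 8*a)
 h(a) = sqrt(C1 + 8*a)


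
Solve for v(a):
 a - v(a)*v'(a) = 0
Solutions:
 v(a) = -sqrt(C1 + a^2)
 v(a) = sqrt(C1 + a^2)


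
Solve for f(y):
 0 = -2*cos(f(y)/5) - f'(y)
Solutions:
 2*y - 5*log(sin(f(y)/5) - 1)/2 + 5*log(sin(f(y)/5) + 1)/2 = C1


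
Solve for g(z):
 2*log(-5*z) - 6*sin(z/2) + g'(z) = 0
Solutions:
 g(z) = C1 - 2*z*log(-z) - 2*z*log(5) + 2*z - 12*cos(z/2)


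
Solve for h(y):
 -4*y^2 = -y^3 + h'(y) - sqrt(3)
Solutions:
 h(y) = C1 + y^4/4 - 4*y^3/3 + sqrt(3)*y


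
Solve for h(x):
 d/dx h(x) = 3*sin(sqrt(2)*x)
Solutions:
 h(x) = C1 - 3*sqrt(2)*cos(sqrt(2)*x)/2


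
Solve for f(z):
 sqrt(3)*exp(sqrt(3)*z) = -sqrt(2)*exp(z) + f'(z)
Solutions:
 f(z) = C1 + sqrt(2)*exp(z) + exp(sqrt(3)*z)


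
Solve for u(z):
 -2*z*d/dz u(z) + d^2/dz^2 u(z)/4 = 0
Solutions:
 u(z) = C1 + C2*erfi(2*z)


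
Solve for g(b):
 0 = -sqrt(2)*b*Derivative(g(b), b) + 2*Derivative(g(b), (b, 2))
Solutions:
 g(b) = C1 + C2*erfi(2^(1/4)*b/2)


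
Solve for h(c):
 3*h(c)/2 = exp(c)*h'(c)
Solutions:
 h(c) = C1*exp(-3*exp(-c)/2)


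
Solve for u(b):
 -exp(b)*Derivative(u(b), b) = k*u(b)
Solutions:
 u(b) = C1*exp(k*exp(-b))


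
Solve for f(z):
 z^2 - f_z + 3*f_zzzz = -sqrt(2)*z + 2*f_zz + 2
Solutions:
 f(z) = C1 + C4*exp(z) + z^3/3 - 2*z^2 + sqrt(2)*z^2/2 - 2*sqrt(2)*z + 6*z + (C2*sin(sqrt(3)*z/6) + C3*cos(sqrt(3)*z/6))*exp(-z/2)


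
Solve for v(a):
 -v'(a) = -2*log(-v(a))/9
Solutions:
 -li(-v(a)) = C1 + 2*a/9


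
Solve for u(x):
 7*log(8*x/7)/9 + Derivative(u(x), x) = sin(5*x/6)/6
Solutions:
 u(x) = C1 - 7*x*log(x)/9 - 7*x*log(2)/3 + 7*x/9 + 7*x*log(7)/9 - cos(5*x/6)/5


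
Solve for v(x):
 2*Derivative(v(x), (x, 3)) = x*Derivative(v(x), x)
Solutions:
 v(x) = C1 + Integral(C2*airyai(2^(2/3)*x/2) + C3*airybi(2^(2/3)*x/2), x)


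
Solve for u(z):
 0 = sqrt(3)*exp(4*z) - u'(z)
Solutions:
 u(z) = C1 + sqrt(3)*exp(4*z)/4


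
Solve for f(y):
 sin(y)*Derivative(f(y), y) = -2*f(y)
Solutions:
 f(y) = C1*(cos(y) + 1)/(cos(y) - 1)


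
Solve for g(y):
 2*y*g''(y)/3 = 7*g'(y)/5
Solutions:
 g(y) = C1 + C2*y^(31/10)


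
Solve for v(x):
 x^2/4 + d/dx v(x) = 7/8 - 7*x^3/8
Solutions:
 v(x) = C1 - 7*x^4/32 - x^3/12 + 7*x/8


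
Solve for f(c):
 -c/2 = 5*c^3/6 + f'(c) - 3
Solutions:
 f(c) = C1 - 5*c^4/24 - c^2/4 + 3*c


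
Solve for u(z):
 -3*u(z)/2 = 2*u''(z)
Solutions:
 u(z) = C1*sin(sqrt(3)*z/2) + C2*cos(sqrt(3)*z/2)
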